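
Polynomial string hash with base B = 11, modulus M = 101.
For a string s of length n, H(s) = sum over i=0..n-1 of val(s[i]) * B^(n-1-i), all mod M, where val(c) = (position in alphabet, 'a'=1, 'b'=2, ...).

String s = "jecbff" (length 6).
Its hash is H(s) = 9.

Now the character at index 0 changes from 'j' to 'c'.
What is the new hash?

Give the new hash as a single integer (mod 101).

Answer: 14

Derivation:
val('j') = 10, val('c') = 3
Position k = 0, exponent = n-1-k = 5
B^5 mod M = 11^5 mod 101 = 57
Delta = (3 - 10) * 57 mod 101 = 5
New hash = (9 + 5) mod 101 = 14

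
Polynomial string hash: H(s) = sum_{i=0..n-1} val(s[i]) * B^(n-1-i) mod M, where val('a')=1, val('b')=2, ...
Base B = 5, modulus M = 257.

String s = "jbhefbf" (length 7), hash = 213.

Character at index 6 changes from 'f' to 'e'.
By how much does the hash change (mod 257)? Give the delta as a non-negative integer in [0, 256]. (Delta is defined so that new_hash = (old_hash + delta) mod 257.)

Answer: 256

Derivation:
Delta formula: (val(new) - val(old)) * B^(n-1-k) mod M
  val('e') - val('f') = 5 - 6 = -1
  B^(n-1-k) = 5^0 mod 257 = 1
  Delta = -1 * 1 mod 257 = 256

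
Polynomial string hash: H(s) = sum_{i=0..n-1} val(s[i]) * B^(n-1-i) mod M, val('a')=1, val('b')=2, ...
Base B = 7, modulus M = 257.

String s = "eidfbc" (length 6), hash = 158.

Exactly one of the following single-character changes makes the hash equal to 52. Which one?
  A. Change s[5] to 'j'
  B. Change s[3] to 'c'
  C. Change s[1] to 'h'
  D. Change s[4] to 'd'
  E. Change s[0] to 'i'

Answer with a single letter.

Option A: s[5]='c'->'j', delta=(10-3)*7^0 mod 257 = 7, hash=158+7 mod 257 = 165
Option B: s[3]='f'->'c', delta=(3-6)*7^2 mod 257 = 110, hash=158+110 mod 257 = 11
Option C: s[1]='i'->'h', delta=(8-9)*7^4 mod 257 = 169, hash=158+169 mod 257 = 70
Option D: s[4]='b'->'d', delta=(4-2)*7^1 mod 257 = 14, hash=158+14 mod 257 = 172
Option E: s[0]='e'->'i', delta=(9-5)*7^5 mod 257 = 151, hash=158+151 mod 257 = 52 <-- target

Answer: E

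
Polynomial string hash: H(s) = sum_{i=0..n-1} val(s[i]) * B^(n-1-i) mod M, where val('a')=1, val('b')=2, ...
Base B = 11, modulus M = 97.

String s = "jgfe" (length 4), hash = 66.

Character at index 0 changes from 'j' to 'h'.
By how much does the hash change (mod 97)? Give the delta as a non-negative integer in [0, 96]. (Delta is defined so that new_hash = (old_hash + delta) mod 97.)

Delta formula: (val(new) - val(old)) * B^(n-1-k) mod M
  val('h') - val('j') = 8 - 10 = -2
  B^(n-1-k) = 11^3 mod 97 = 70
  Delta = -2 * 70 mod 97 = 54

Answer: 54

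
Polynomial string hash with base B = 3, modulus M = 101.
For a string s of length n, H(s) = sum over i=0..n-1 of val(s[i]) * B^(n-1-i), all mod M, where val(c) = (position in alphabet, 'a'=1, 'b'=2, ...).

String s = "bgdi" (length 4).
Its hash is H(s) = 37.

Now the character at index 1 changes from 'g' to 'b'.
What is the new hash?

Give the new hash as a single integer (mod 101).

val('g') = 7, val('b') = 2
Position k = 1, exponent = n-1-k = 2
B^2 mod M = 3^2 mod 101 = 9
Delta = (2 - 7) * 9 mod 101 = 56
New hash = (37 + 56) mod 101 = 93

Answer: 93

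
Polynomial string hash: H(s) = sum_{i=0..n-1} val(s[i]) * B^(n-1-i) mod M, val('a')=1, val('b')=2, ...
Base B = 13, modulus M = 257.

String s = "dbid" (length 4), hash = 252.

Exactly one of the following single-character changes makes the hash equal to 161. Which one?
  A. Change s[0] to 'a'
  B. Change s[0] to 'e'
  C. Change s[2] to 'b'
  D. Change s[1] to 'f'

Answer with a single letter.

Answer: C

Derivation:
Option A: s[0]='d'->'a', delta=(1-4)*13^3 mod 257 = 91, hash=252+91 mod 257 = 86
Option B: s[0]='d'->'e', delta=(5-4)*13^3 mod 257 = 141, hash=252+141 mod 257 = 136
Option C: s[2]='i'->'b', delta=(2-9)*13^1 mod 257 = 166, hash=252+166 mod 257 = 161 <-- target
Option D: s[1]='b'->'f', delta=(6-2)*13^2 mod 257 = 162, hash=252+162 mod 257 = 157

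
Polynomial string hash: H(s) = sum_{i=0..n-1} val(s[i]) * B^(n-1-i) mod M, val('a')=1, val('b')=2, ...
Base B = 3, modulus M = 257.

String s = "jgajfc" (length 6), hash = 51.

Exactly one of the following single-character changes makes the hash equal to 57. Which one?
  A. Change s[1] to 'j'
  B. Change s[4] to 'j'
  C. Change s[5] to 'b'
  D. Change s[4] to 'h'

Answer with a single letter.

Answer: D

Derivation:
Option A: s[1]='g'->'j', delta=(10-7)*3^4 mod 257 = 243, hash=51+243 mod 257 = 37
Option B: s[4]='f'->'j', delta=(10-6)*3^1 mod 257 = 12, hash=51+12 mod 257 = 63
Option C: s[5]='c'->'b', delta=(2-3)*3^0 mod 257 = 256, hash=51+256 mod 257 = 50
Option D: s[4]='f'->'h', delta=(8-6)*3^1 mod 257 = 6, hash=51+6 mod 257 = 57 <-- target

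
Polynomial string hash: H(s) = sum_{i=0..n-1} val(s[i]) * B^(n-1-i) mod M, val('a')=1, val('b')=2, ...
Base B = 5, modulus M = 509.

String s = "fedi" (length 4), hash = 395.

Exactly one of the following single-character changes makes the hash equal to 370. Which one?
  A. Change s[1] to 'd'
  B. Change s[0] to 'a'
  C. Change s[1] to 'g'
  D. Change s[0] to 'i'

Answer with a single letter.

Answer: A

Derivation:
Option A: s[1]='e'->'d', delta=(4-5)*5^2 mod 509 = 484, hash=395+484 mod 509 = 370 <-- target
Option B: s[0]='f'->'a', delta=(1-6)*5^3 mod 509 = 393, hash=395+393 mod 509 = 279
Option C: s[1]='e'->'g', delta=(7-5)*5^2 mod 509 = 50, hash=395+50 mod 509 = 445
Option D: s[0]='f'->'i', delta=(9-6)*5^3 mod 509 = 375, hash=395+375 mod 509 = 261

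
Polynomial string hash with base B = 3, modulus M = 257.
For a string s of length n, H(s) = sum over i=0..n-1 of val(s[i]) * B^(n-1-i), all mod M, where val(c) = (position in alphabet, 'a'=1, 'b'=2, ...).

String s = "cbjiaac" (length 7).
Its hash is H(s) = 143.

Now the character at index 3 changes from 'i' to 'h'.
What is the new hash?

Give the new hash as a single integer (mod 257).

val('i') = 9, val('h') = 8
Position k = 3, exponent = n-1-k = 3
B^3 mod M = 3^3 mod 257 = 27
Delta = (8 - 9) * 27 mod 257 = 230
New hash = (143 + 230) mod 257 = 116

Answer: 116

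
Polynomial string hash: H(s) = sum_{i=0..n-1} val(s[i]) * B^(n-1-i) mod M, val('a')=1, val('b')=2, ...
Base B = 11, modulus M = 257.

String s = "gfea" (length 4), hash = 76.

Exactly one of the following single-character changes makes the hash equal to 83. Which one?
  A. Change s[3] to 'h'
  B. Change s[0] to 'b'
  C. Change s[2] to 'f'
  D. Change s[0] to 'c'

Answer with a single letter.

Answer: A

Derivation:
Option A: s[3]='a'->'h', delta=(8-1)*11^0 mod 257 = 7, hash=76+7 mod 257 = 83 <-- target
Option B: s[0]='g'->'b', delta=(2-7)*11^3 mod 257 = 27, hash=76+27 mod 257 = 103
Option C: s[2]='e'->'f', delta=(6-5)*11^1 mod 257 = 11, hash=76+11 mod 257 = 87
Option D: s[0]='g'->'c', delta=(3-7)*11^3 mod 257 = 73, hash=76+73 mod 257 = 149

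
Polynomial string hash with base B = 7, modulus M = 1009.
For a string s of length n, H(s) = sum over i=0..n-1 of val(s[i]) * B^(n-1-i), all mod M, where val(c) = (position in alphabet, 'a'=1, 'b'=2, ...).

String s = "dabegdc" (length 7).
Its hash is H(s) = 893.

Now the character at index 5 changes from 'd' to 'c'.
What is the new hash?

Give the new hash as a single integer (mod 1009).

val('d') = 4, val('c') = 3
Position k = 5, exponent = n-1-k = 1
B^1 mod M = 7^1 mod 1009 = 7
Delta = (3 - 4) * 7 mod 1009 = 1002
New hash = (893 + 1002) mod 1009 = 886

Answer: 886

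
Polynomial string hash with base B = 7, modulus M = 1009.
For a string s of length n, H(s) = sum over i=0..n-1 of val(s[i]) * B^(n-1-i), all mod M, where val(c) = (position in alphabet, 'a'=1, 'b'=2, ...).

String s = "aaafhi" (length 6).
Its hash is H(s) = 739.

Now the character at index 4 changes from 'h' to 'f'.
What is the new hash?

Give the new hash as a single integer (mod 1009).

Answer: 725

Derivation:
val('h') = 8, val('f') = 6
Position k = 4, exponent = n-1-k = 1
B^1 mod M = 7^1 mod 1009 = 7
Delta = (6 - 8) * 7 mod 1009 = 995
New hash = (739 + 995) mod 1009 = 725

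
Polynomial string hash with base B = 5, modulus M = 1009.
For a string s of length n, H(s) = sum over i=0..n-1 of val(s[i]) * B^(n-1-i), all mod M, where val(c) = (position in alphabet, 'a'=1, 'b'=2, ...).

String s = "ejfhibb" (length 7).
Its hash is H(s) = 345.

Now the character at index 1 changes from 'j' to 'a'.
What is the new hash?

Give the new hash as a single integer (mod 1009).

Answer: 472

Derivation:
val('j') = 10, val('a') = 1
Position k = 1, exponent = n-1-k = 5
B^5 mod M = 5^5 mod 1009 = 98
Delta = (1 - 10) * 98 mod 1009 = 127
New hash = (345 + 127) mod 1009 = 472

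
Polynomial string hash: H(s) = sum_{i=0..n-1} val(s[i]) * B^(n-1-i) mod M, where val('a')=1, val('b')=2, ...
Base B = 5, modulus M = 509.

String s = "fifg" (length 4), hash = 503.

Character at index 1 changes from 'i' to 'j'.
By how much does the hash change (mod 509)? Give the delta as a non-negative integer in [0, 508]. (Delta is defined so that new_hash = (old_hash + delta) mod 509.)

Answer: 25

Derivation:
Delta formula: (val(new) - val(old)) * B^(n-1-k) mod M
  val('j') - val('i') = 10 - 9 = 1
  B^(n-1-k) = 5^2 mod 509 = 25
  Delta = 1 * 25 mod 509 = 25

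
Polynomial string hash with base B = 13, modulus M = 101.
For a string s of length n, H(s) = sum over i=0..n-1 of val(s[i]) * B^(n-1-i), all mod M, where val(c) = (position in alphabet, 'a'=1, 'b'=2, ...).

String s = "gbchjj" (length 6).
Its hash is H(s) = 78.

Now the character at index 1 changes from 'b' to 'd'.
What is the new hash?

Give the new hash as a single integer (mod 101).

val('b') = 2, val('d') = 4
Position k = 1, exponent = n-1-k = 4
B^4 mod M = 13^4 mod 101 = 79
Delta = (4 - 2) * 79 mod 101 = 57
New hash = (78 + 57) mod 101 = 34

Answer: 34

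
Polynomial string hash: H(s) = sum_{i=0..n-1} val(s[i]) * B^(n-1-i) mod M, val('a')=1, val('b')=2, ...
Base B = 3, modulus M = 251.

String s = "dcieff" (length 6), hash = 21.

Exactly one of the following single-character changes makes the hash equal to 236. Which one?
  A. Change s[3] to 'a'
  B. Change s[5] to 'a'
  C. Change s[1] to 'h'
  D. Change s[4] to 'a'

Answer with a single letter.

Answer: A

Derivation:
Option A: s[3]='e'->'a', delta=(1-5)*3^2 mod 251 = 215, hash=21+215 mod 251 = 236 <-- target
Option B: s[5]='f'->'a', delta=(1-6)*3^0 mod 251 = 246, hash=21+246 mod 251 = 16
Option C: s[1]='c'->'h', delta=(8-3)*3^4 mod 251 = 154, hash=21+154 mod 251 = 175
Option D: s[4]='f'->'a', delta=(1-6)*3^1 mod 251 = 236, hash=21+236 mod 251 = 6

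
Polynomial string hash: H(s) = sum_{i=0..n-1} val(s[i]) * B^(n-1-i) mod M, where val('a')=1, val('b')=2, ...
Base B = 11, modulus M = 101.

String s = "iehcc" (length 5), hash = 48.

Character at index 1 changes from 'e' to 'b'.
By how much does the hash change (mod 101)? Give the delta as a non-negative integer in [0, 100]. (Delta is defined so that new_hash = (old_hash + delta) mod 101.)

Delta formula: (val(new) - val(old)) * B^(n-1-k) mod M
  val('b') - val('e') = 2 - 5 = -3
  B^(n-1-k) = 11^3 mod 101 = 18
  Delta = -3 * 18 mod 101 = 47

Answer: 47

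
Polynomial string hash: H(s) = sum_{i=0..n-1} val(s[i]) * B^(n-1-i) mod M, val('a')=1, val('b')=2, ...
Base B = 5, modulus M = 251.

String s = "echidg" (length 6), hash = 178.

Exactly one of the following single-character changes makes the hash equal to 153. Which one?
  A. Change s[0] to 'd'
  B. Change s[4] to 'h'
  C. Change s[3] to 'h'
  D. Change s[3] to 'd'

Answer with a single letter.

Option A: s[0]='e'->'d', delta=(4-5)*5^5 mod 251 = 138, hash=178+138 mod 251 = 65
Option B: s[4]='d'->'h', delta=(8-4)*5^1 mod 251 = 20, hash=178+20 mod 251 = 198
Option C: s[3]='i'->'h', delta=(8-9)*5^2 mod 251 = 226, hash=178+226 mod 251 = 153 <-- target
Option D: s[3]='i'->'d', delta=(4-9)*5^2 mod 251 = 126, hash=178+126 mod 251 = 53

Answer: C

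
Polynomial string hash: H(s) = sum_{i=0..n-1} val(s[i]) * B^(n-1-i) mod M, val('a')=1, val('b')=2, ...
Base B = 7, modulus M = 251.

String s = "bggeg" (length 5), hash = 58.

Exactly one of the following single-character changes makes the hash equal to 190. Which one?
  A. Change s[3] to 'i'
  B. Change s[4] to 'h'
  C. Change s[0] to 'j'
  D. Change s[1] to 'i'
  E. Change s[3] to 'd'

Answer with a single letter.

Answer: C

Derivation:
Option A: s[3]='e'->'i', delta=(9-5)*7^1 mod 251 = 28, hash=58+28 mod 251 = 86
Option B: s[4]='g'->'h', delta=(8-7)*7^0 mod 251 = 1, hash=58+1 mod 251 = 59
Option C: s[0]='b'->'j', delta=(10-2)*7^4 mod 251 = 132, hash=58+132 mod 251 = 190 <-- target
Option D: s[1]='g'->'i', delta=(9-7)*7^3 mod 251 = 184, hash=58+184 mod 251 = 242
Option E: s[3]='e'->'d', delta=(4-5)*7^1 mod 251 = 244, hash=58+244 mod 251 = 51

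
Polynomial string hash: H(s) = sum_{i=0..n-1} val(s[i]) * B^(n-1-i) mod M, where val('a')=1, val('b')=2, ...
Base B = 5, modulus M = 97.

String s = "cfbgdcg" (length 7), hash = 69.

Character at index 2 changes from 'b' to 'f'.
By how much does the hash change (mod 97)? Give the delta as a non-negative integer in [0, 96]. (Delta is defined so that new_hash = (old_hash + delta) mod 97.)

Answer: 75

Derivation:
Delta formula: (val(new) - val(old)) * B^(n-1-k) mod M
  val('f') - val('b') = 6 - 2 = 4
  B^(n-1-k) = 5^4 mod 97 = 43
  Delta = 4 * 43 mod 97 = 75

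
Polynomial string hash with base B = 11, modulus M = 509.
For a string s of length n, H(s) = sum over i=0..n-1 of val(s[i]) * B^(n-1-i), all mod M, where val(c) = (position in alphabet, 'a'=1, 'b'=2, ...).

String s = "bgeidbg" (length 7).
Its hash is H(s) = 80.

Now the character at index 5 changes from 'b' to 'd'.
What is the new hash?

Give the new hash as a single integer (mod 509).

Answer: 102

Derivation:
val('b') = 2, val('d') = 4
Position k = 5, exponent = n-1-k = 1
B^1 mod M = 11^1 mod 509 = 11
Delta = (4 - 2) * 11 mod 509 = 22
New hash = (80 + 22) mod 509 = 102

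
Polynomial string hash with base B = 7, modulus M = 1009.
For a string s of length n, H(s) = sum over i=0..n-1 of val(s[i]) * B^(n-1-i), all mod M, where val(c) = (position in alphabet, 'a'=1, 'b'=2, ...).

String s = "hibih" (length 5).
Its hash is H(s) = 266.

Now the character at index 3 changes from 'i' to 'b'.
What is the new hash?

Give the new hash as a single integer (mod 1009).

Answer: 217

Derivation:
val('i') = 9, val('b') = 2
Position k = 3, exponent = n-1-k = 1
B^1 mod M = 7^1 mod 1009 = 7
Delta = (2 - 9) * 7 mod 1009 = 960
New hash = (266 + 960) mod 1009 = 217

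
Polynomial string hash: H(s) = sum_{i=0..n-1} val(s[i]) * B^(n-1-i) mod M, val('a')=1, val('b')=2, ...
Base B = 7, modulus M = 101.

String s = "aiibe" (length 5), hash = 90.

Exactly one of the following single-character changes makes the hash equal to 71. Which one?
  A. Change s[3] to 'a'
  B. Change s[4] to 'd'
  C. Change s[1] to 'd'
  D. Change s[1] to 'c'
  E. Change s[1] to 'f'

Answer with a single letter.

Option A: s[3]='b'->'a', delta=(1-2)*7^1 mod 101 = 94, hash=90+94 mod 101 = 83
Option B: s[4]='e'->'d', delta=(4-5)*7^0 mod 101 = 100, hash=90+100 mod 101 = 89
Option C: s[1]='i'->'d', delta=(4-9)*7^3 mod 101 = 2, hash=90+2 mod 101 = 92
Option D: s[1]='i'->'c', delta=(3-9)*7^3 mod 101 = 63, hash=90+63 mod 101 = 52
Option E: s[1]='i'->'f', delta=(6-9)*7^3 mod 101 = 82, hash=90+82 mod 101 = 71 <-- target

Answer: E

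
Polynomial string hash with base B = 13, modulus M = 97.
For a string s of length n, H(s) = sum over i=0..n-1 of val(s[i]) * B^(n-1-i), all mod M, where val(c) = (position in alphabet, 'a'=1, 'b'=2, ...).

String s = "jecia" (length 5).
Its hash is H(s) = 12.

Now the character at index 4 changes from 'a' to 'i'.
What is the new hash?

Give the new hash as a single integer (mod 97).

val('a') = 1, val('i') = 9
Position k = 4, exponent = n-1-k = 0
B^0 mod M = 13^0 mod 97 = 1
Delta = (9 - 1) * 1 mod 97 = 8
New hash = (12 + 8) mod 97 = 20

Answer: 20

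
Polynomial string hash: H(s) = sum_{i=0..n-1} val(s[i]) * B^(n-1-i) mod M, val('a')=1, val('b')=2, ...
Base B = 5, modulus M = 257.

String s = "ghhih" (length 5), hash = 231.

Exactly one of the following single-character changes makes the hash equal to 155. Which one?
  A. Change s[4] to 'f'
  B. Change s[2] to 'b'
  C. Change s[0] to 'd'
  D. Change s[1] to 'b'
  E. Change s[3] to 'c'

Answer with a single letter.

Option A: s[4]='h'->'f', delta=(6-8)*5^0 mod 257 = 255, hash=231+255 mod 257 = 229
Option B: s[2]='h'->'b', delta=(2-8)*5^2 mod 257 = 107, hash=231+107 mod 257 = 81
Option C: s[0]='g'->'d', delta=(4-7)*5^4 mod 257 = 181, hash=231+181 mod 257 = 155 <-- target
Option D: s[1]='h'->'b', delta=(2-8)*5^3 mod 257 = 21, hash=231+21 mod 257 = 252
Option E: s[3]='i'->'c', delta=(3-9)*5^1 mod 257 = 227, hash=231+227 mod 257 = 201

Answer: C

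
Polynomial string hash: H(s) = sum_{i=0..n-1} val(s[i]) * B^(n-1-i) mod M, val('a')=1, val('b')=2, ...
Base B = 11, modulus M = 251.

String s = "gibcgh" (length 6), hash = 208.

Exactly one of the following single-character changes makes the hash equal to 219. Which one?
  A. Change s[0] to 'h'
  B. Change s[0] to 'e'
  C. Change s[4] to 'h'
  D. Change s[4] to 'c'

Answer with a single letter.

Option A: s[0]='g'->'h', delta=(8-7)*11^5 mod 251 = 160, hash=208+160 mod 251 = 117
Option B: s[0]='g'->'e', delta=(5-7)*11^5 mod 251 = 182, hash=208+182 mod 251 = 139
Option C: s[4]='g'->'h', delta=(8-7)*11^1 mod 251 = 11, hash=208+11 mod 251 = 219 <-- target
Option D: s[4]='g'->'c', delta=(3-7)*11^1 mod 251 = 207, hash=208+207 mod 251 = 164

Answer: C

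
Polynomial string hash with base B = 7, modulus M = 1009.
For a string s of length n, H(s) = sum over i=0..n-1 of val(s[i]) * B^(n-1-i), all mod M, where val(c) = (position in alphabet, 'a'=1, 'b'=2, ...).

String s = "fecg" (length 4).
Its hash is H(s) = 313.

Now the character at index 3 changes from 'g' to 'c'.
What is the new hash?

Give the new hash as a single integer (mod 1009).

Answer: 309

Derivation:
val('g') = 7, val('c') = 3
Position k = 3, exponent = n-1-k = 0
B^0 mod M = 7^0 mod 1009 = 1
Delta = (3 - 7) * 1 mod 1009 = 1005
New hash = (313 + 1005) mod 1009 = 309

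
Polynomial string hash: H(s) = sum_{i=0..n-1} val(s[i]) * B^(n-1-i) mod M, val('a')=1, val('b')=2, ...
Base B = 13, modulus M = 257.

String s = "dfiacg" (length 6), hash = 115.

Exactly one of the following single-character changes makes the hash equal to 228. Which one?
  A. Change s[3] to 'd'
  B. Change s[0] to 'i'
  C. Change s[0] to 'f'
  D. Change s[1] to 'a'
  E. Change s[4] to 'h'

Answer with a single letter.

Option A: s[3]='a'->'d', delta=(4-1)*13^2 mod 257 = 250, hash=115+250 mod 257 = 108
Option B: s[0]='d'->'i', delta=(9-4)*13^5 mod 257 = 154, hash=115+154 mod 257 = 12
Option C: s[0]='d'->'f', delta=(6-4)*13^5 mod 257 = 113, hash=115+113 mod 257 = 228 <-- target
Option D: s[1]='f'->'a', delta=(1-6)*13^4 mod 257 = 87, hash=115+87 mod 257 = 202
Option E: s[4]='c'->'h', delta=(8-3)*13^1 mod 257 = 65, hash=115+65 mod 257 = 180

Answer: C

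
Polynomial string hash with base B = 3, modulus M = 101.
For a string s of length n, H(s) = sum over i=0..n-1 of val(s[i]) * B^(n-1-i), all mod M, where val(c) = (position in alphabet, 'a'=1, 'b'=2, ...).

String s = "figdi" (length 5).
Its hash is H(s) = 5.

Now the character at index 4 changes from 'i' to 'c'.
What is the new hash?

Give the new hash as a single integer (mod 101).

Answer: 100

Derivation:
val('i') = 9, val('c') = 3
Position k = 4, exponent = n-1-k = 0
B^0 mod M = 3^0 mod 101 = 1
Delta = (3 - 9) * 1 mod 101 = 95
New hash = (5 + 95) mod 101 = 100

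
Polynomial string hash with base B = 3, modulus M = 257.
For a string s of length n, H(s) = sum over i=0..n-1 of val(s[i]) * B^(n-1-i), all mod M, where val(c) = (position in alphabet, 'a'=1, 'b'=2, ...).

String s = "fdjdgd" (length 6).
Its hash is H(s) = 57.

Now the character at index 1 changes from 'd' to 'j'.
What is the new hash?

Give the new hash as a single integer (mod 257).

Answer: 29

Derivation:
val('d') = 4, val('j') = 10
Position k = 1, exponent = n-1-k = 4
B^4 mod M = 3^4 mod 257 = 81
Delta = (10 - 4) * 81 mod 257 = 229
New hash = (57 + 229) mod 257 = 29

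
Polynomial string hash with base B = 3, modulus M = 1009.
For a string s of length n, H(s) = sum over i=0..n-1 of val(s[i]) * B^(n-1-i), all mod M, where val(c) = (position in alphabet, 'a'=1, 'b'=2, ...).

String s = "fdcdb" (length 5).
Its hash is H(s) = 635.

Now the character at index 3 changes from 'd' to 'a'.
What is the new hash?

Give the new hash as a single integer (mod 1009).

Answer: 626

Derivation:
val('d') = 4, val('a') = 1
Position k = 3, exponent = n-1-k = 1
B^1 mod M = 3^1 mod 1009 = 3
Delta = (1 - 4) * 3 mod 1009 = 1000
New hash = (635 + 1000) mod 1009 = 626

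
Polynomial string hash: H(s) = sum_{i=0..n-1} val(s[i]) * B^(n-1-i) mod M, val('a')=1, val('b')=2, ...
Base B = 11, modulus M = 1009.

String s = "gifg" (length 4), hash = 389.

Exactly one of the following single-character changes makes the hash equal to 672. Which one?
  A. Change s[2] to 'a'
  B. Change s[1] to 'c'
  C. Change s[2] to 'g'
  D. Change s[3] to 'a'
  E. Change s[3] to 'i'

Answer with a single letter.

Answer: B

Derivation:
Option A: s[2]='f'->'a', delta=(1-6)*11^1 mod 1009 = 954, hash=389+954 mod 1009 = 334
Option B: s[1]='i'->'c', delta=(3-9)*11^2 mod 1009 = 283, hash=389+283 mod 1009 = 672 <-- target
Option C: s[2]='f'->'g', delta=(7-6)*11^1 mod 1009 = 11, hash=389+11 mod 1009 = 400
Option D: s[3]='g'->'a', delta=(1-7)*11^0 mod 1009 = 1003, hash=389+1003 mod 1009 = 383
Option E: s[3]='g'->'i', delta=(9-7)*11^0 mod 1009 = 2, hash=389+2 mod 1009 = 391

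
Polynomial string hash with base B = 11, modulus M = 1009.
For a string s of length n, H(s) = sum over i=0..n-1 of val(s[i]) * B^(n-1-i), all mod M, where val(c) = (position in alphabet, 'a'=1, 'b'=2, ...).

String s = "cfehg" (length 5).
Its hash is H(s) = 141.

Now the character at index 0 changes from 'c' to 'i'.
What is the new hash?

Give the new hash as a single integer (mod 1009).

val('c') = 3, val('i') = 9
Position k = 0, exponent = n-1-k = 4
B^4 mod M = 11^4 mod 1009 = 515
Delta = (9 - 3) * 515 mod 1009 = 63
New hash = (141 + 63) mod 1009 = 204

Answer: 204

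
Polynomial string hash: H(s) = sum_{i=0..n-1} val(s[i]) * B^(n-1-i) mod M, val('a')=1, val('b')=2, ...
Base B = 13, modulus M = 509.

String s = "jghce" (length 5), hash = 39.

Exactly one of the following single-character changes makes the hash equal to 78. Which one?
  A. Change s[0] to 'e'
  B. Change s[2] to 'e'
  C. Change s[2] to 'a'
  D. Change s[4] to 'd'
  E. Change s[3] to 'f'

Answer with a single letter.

Option A: s[0]='j'->'e', delta=(5-10)*13^4 mod 509 = 224, hash=39+224 mod 509 = 263
Option B: s[2]='h'->'e', delta=(5-8)*13^2 mod 509 = 2, hash=39+2 mod 509 = 41
Option C: s[2]='h'->'a', delta=(1-8)*13^2 mod 509 = 344, hash=39+344 mod 509 = 383
Option D: s[4]='e'->'d', delta=(4-5)*13^0 mod 509 = 508, hash=39+508 mod 509 = 38
Option E: s[3]='c'->'f', delta=(6-3)*13^1 mod 509 = 39, hash=39+39 mod 509 = 78 <-- target

Answer: E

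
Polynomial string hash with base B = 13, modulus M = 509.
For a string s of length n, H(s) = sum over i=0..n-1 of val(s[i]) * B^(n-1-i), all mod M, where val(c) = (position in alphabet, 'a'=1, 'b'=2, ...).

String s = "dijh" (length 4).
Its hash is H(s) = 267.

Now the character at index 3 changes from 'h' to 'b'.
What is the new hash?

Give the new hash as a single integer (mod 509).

Answer: 261

Derivation:
val('h') = 8, val('b') = 2
Position k = 3, exponent = n-1-k = 0
B^0 mod M = 13^0 mod 509 = 1
Delta = (2 - 8) * 1 mod 509 = 503
New hash = (267 + 503) mod 509 = 261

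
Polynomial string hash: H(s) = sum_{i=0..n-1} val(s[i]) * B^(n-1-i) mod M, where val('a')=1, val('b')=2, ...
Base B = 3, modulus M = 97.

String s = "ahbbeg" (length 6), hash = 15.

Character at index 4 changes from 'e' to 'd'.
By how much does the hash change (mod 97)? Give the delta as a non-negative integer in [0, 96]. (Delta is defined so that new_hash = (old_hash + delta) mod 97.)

Answer: 94

Derivation:
Delta formula: (val(new) - val(old)) * B^(n-1-k) mod M
  val('d') - val('e') = 4 - 5 = -1
  B^(n-1-k) = 3^1 mod 97 = 3
  Delta = -1 * 3 mod 97 = 94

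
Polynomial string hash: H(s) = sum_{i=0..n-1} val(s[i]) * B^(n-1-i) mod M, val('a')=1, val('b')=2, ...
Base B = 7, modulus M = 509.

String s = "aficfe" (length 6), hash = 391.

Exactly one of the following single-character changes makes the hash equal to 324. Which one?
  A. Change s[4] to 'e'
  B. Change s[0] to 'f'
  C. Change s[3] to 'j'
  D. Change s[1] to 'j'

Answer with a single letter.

Option A: s[4]='f'->'e', delta=(5-6)*7^1 mod 509 = 502, hash=391+502 mod 509 = 384
Option B: s[0]='a'->'f', delta=(6-1)*7^5 mod 509 = 50, hash=391+50 mod 509 = 441
Option C: s[3]='c'->'j', delta=(10-3)*7^2 mod 509 = 343, hash=391+343 mod 509 = 225
Option D: s[1]='f'->'j', delta=(10-6)*7^4 mod 509 = 442, hash=391+442 mod 509 = 324 <-- target

Answer: D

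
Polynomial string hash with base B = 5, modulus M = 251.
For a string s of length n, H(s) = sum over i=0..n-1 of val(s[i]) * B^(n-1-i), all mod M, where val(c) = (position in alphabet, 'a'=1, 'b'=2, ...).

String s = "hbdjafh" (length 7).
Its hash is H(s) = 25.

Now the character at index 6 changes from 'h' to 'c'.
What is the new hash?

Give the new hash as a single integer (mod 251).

val('h') = 8, val('c') = 3
Position k = 6, exponent = n-1-k = 0
B^0 mod M = 5^0 mod 251 = 1
Delta = (3 - 8) * 1 mod 251 = 246
New hash = (25 + 246) mod 251 = 20

Answer: 20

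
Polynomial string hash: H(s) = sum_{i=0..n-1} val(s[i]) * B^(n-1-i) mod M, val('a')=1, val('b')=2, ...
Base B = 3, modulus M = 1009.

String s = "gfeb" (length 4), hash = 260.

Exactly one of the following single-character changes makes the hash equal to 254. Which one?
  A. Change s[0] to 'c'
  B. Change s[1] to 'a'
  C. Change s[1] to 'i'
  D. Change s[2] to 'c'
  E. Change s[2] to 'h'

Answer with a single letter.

Option A: s[0]='g'->'c', delta=(3-7)*3^3 mod 1009 = 901, hash=260+901 mod 1009 = 152
Option B: s[1]='f'->'a', delta=(1-6)*3^2 mod 1009 = 964, hash=260+964 mod 1009 = 215
Option C: s[1]='f'->'i', delta=(9-6)*3^2 mod 1009 = 27, hash=260+27 mod 1009 = 287
Option D: s[2]='e'->'c', delta=(3-5)*3^1 mod 1009 = 1003, hash=260+1003 mod 1009 = 254 <-- target
Option E: s[2]='e'->'h', delta=(8-5)*3^1 mod 1009 = 9, hash=260+9 mod 1009 = 269

Answer: D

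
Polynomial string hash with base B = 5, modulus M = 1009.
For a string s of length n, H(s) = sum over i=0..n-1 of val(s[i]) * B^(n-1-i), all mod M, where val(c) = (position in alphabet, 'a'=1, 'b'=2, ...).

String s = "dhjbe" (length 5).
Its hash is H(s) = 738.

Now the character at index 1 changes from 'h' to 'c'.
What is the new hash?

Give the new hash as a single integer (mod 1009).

val('h') = 8, val('c') = 3
Position k = 1, exponent = n-1-k = 3
B^3 mod M = 5^3 mod 1009 = 125
Delta = (3 - 8) * 125 mod 1009 = 384
New hash = (738 + 384) mod 1009 = 113

Answer: 113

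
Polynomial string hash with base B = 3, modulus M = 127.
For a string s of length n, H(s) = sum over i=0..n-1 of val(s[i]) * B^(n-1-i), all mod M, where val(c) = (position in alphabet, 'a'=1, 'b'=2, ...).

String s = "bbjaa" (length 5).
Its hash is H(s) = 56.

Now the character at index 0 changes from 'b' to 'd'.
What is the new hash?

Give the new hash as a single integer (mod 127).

val('b') = 2, val('d') = 4
Position k = 0, exponent = n-1-k = 4
B^4 mod M = 3^4 mod 127 = 81
Delta = (4 - 2) * 81 mod 127 = 35
New hash = (56 + 35) mod 127 = 91

Answer: 91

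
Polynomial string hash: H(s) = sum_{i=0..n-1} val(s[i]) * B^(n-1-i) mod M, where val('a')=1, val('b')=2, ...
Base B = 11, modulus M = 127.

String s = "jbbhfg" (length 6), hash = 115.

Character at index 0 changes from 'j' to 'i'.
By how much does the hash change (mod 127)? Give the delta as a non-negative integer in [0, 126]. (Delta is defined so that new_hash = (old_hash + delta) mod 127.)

Answer: 112

Derivation:
Delta formula: (val(new) - val(old)) * B^(n-1-k) mod M
  val('i') - val('j') = 9 - 10 = -1
  B^(n-1-k) = 11^5 mod 127 = 15
  Delta = -1 * 15 mod 127 = 112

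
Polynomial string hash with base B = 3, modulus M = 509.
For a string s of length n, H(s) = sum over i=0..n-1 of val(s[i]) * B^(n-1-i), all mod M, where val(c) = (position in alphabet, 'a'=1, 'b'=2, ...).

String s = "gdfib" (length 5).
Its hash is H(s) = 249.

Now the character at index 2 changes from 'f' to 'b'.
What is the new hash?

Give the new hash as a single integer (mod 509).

val('f') = 6, val('b') = 2
Position k = 2, exponent = n-1-k = 2
B^2 mod M = 3^2 mod 509 = 9
Delta = (2 - 6) * 9 mod 509 = 473
New hash = (249 + 473) mod 509 = 213

Answer: 213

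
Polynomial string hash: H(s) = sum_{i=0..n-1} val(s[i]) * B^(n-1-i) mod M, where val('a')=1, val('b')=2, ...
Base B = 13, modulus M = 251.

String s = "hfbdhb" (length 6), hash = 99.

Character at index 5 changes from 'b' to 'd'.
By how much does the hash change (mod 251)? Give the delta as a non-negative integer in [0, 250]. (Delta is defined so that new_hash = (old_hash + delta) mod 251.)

Answer: 2

Derivation:
Delta formula: (val(new) - val(old)) * B^(n-1-k) mod M
  val('d') - val('b') = 4 - 2 = 2
  B^(n-1-k) = 13^0 mod 251 = 1
  Delta = 2 * 1 mod 251 = 2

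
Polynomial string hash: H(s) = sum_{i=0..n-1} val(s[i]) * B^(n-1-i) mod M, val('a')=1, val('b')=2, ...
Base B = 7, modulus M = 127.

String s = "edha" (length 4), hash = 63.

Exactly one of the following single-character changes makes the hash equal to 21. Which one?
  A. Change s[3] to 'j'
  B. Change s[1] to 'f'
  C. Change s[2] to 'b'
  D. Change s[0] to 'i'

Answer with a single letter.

Option A: s[3]='a'->'j', delta=(10-1)*7^0 mod 127 = 9, hash=63+9 mod 127 = 72
Option B: s[1]='d'->'f', delta=(6-4)*7^2 mod 127 = 98, hash=63+98 mod 127 = 34
Option C: s[2]='h'->'b', delta=(2-8)*7^1 mod 127 = 85, hash=63+85 mod 127 = 21 <-- target
Option D: s[0]='e'->'i', delta=(9-5)*7^3 mod 127 = 102, hash=63+102 mod 127 = 38

Answer: C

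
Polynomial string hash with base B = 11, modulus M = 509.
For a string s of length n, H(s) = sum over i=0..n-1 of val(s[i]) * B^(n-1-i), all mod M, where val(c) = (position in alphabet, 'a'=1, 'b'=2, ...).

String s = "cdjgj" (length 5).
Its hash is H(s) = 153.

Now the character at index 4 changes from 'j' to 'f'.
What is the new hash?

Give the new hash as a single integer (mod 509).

val('j') = 10, val('f') = 6
Position k = 4, exponent = n-1-k = 0
B^0 mod M = 11^0 mod 509 = 1
Delta = (6 - 10) * 1 mod 509 = 505
New hash = (153 + 505) mod 509 = 149

Answer: 149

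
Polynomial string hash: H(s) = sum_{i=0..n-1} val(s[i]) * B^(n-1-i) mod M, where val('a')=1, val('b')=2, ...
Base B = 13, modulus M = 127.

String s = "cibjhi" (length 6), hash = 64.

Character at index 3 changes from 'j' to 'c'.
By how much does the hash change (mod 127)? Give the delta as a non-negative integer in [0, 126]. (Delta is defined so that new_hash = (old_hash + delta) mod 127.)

Answer: 87

Derivation:
Delta formula: (val(new) - val(old)) * B^(n-1-k) mod M
  val('c') - val('j') = 3 - 10 = -7
  B^(n-1-k) = 13^2 mod 127 = 42
  Delta = -7 * 42 mod 127 = 87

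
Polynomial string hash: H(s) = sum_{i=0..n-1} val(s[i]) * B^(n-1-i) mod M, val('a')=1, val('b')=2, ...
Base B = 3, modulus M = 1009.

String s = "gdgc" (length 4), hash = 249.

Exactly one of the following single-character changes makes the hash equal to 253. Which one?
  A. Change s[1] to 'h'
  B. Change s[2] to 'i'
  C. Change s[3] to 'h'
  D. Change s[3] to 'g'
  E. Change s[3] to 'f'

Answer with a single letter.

Option A: s[1]='d'->'h', delta=(8-4)*3^2 mod 1009 = 36, hash=249+36 mod 1009 = 285
Option B: s[2]='g'->'i', delta=(9-7)*3^1 mod 1009 = 6, hash=249+6 mod 1009 = 255
Option C: s[3]='c'->'h', delta=(8-3)*3^0 mod 1009 = 5, hash=249+5 mod 1009 = 254
Option D: s[3]='c'->'g', delta=(7-3)*3^0 mod 1009 = 4, hash=249+4 mod 1009 = 253 <-- target
Option E: s[3]='c'->'f', delta=(6-3)*3^0 mod 1009 = 3, hash=249+3 mod 1009 = 252

Answer: D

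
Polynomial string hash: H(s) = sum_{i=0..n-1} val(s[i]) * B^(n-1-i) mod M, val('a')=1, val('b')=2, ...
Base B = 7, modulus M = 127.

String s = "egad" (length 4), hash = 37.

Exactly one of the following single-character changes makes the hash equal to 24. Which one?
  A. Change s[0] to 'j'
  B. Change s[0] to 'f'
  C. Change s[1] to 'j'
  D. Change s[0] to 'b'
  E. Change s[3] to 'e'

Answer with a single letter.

Answer: D

Derivation:
Option A: s[0]='e'->'j', delta=(10-5)*7^3 mod 127 = 64, hash=37+64 mod 127 = 101
Option B: s[0]='e'->'f', delta=(6-5)*7^3 mod 127 = 89, hash=37+89 mod 127 = 126
Option C: s[1]='g'->'j', delta=(10-7)*7^2 mod 127 = 20, hash=37+20 mod 127 = 57
Option D: s[0]='e'->'b', delta=(2-5)*7^3 mod 127 = 114, hash=37+114 mod 127 = 24 <-- target
Option E: s[3]='d'->'e', delta=(5-4)*7^0 mod 127 = 1, hash=37+1 mod 127 = 38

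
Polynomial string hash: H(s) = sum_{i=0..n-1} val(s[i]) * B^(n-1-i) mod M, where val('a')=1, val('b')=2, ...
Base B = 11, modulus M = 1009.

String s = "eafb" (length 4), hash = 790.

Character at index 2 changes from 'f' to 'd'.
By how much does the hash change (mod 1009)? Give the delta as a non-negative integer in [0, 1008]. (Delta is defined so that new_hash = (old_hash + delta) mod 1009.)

Delta formula: (val(new) - val(old)) * B^(n-1-k) mod M
  val('d') - val('f') = 4 - 6 = -2
  B^(n-1-k) = 11^1 mod 1009 = 11
  Delta = -2 * 11 mod 1009 = 987

Answer: 987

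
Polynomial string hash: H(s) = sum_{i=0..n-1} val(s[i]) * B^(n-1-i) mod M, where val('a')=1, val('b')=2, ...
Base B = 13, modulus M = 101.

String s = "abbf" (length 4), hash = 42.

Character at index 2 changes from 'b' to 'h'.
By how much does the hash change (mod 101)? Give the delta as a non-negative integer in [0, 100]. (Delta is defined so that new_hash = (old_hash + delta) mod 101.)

Delta formula: (val(new) - val(old)) * B^(n-1-k) mod M
  val('h') - val('b') = 8 - 2 = 6
  B^(n-1-k) = 13^1 mod 101 = 13
  Delta = 6 * 13 mod 101 = 78

Answer: 78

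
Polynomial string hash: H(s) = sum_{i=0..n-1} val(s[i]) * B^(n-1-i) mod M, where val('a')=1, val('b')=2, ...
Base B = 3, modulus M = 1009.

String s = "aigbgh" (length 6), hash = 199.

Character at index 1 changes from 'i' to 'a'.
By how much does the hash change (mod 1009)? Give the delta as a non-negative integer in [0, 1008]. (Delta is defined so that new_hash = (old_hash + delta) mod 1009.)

Delta formula: (val(new) - val(old)) * B^(n-1-k) mod M
  val('a') - val('i') = 1 - 9 = -8
  B^(n-1-k) = 3^4 mod 1009 = 81
  Delta = -8 * 81 mod 1009 = 361

Answer: 361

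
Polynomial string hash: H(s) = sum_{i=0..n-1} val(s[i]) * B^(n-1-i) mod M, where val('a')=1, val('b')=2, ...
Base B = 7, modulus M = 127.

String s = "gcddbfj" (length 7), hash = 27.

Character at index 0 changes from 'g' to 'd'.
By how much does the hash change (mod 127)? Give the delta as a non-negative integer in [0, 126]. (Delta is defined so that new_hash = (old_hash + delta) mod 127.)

Answer: 113

Derivation:
Delta formula: (val(new) - val(old)) * B^(n-1-k) mod M
  val('d') - val('g') = 4 - 7 = -3
  B^(n-1-k) = 7^6 mod 127 = 47
  Delta = -3 * 47 mod 127 = 113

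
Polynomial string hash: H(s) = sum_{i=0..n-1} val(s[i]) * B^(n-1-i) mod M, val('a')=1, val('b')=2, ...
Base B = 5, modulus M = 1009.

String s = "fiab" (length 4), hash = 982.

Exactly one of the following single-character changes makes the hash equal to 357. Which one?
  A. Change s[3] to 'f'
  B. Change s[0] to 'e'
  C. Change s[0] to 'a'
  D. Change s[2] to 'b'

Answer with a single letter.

Answer: C

Derivation:
Option A: s[3]='b'->'f', delta=(6-2)*5^0 mod 1009 = 4, hash=982+4 mod 1009 = 986
Option B: s[0]='f'->'e', delta=(5-6)*5^3 mod 1009 = 884, hash=982+884 mod 1009 = 857
Option C: s[0]='f'->'a', delta=(1-6)*5^3 mod 1009 = 384, hash=982+384 mod 1009 = 357 <-- target
Option D: s[2]='a'->'b', delta=(2-1)*5^1 mod 1009 = 5, hash=982+5 mod 1009 = 987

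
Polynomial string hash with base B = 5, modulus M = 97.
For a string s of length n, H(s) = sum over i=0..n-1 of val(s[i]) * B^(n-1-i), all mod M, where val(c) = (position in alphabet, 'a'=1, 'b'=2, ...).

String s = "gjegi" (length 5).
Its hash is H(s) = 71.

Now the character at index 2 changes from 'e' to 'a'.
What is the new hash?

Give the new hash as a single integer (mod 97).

Answer: 68

Derivation:
val('e') = 5, val('a') = 1
Position k = 2, exponent = n-1-k = 2
B^2 mod M = 5^2 mod 97 = 25
Delta = (1 - 5) * 25 mod 97 = 94
New hash = (71 + 94) mod 97 = 68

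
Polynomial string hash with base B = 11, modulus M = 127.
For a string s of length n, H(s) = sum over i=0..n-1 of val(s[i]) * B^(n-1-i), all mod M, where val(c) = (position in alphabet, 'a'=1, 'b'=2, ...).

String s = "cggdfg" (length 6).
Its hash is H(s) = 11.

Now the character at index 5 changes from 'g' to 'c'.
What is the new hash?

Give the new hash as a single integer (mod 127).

Answer: 7

Derivation:
val('g') = 7, val('c') = 3
Position k = 5, exponent = n-1-k = 0
B^0 mod M = 11^0 mod 127 = 1
Delta = (3 - 7) * 1 mod 127 = 123
New hash = (11 + 123) mod 127 = 7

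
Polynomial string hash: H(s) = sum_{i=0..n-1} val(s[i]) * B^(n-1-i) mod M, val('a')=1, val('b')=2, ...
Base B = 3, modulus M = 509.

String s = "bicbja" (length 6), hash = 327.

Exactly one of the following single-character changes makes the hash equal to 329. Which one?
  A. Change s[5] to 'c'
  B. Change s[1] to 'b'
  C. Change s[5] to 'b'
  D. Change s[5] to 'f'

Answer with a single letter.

Option A: s[5]='a'->'c', delta=(3-1)*3^0 mod 509 = 2, hash=327+2 mod 509 = 329 <-- target
Option B: s[1]='i'->'b', delta=(2-9)*3^4 mod 509 = 451, hash=327+451 mod 509 = 269
Option C: s[5]='a'->'b', delta=(2-1)*3^0 mod 509 = 1, hash=327+1 mod 509 = 328
Option D: s[5]='a'->'f', delta=(6-1)*3^0 mod 509 = 5, hash=327+5 mod 509 = 332

Answer: A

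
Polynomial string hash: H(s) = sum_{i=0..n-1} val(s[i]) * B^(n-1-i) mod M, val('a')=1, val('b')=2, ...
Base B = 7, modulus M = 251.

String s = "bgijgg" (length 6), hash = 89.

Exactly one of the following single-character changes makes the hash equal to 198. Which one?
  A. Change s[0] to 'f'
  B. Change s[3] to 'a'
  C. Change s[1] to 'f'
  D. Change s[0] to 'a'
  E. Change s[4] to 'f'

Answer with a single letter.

Answer: C

Derivation:
Option A: s[0]='b'->'f', delta=(6-2)*7^5 mod 251 = 211, hash=89+211 mod 251 = 49
Option B: s[3]='j'->'a', delta=(1-10)*7^2 mod 251 = 61, hash=89+61 mod 251 = 150
Option C: s[1]='g'->'f', delta=(6-7)*7^4 mod 251 = 109, hash=89+109 mod 251 = 198 <-- target
Option D: s[0]='b'->'a', delta=(1-2)*7^5 mod 251 = 10, hash=89+10 mod 251 = 99
Option E: s[4]='g'->'f', delta=(6-7)*7^1 mod 251 = 244, hash=89+244 mod 251 = 82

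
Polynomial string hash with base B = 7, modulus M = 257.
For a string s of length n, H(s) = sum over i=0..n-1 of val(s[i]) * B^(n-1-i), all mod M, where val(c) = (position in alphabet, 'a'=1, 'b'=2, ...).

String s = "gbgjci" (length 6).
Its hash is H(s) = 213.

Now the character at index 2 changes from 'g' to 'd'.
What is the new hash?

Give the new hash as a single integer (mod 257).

val('g') = 7, val('d') = 4
Position k = 2, exponent = n-1-k = 3
B^3 mod M = 7^3 mod 257 = 86
Delta = (4 - 7) * 86 mod 257 = 256
New hash = (213 + 256) mod 257 = 212

Answer: 212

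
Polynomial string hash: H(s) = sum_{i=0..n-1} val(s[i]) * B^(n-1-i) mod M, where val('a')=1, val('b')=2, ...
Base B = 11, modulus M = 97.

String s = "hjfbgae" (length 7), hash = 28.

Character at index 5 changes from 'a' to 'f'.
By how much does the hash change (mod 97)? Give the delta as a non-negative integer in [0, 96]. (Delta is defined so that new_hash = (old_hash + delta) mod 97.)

Delta formula: (val(new) - val(old)) * B^(n-1-k) mod M
  val('f') - val('a') = 6 - 1 = 5
  B^(n-1-k) = 11^1 mod 97 = 11
  Delta = 5 * 11 mod 97 = 55

Answer: 55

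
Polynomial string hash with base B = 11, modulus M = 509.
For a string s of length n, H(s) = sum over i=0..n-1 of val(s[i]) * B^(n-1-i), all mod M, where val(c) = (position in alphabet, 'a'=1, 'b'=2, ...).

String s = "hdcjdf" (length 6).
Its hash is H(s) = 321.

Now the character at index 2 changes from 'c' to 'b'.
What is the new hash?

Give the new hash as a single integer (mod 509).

val('c') = 3, val('b') = 2
Position k = 2, exponent = n-1-k = 3
B^3 mod M = 11^3 mod 509 = 313
Delta = (2 - 3) * 313 mod 509 = 196
New hash = (321 + 196) mod 509 = 8

Answer: 8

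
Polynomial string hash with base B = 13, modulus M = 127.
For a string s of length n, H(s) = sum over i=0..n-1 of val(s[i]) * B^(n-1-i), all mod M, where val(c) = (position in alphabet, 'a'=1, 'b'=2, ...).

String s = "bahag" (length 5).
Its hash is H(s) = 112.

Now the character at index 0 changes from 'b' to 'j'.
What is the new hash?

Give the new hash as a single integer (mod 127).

val('b') = 2, val('j') = 10
Position k = 0, exponent = n-1-k = 4
B^4 mod M = 13^4 mod 127 = 113
Delta = (10 - 2) * 113 mod 127 = 15
New hash = (112 + 15) mod 127 = 0

Answer: 0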